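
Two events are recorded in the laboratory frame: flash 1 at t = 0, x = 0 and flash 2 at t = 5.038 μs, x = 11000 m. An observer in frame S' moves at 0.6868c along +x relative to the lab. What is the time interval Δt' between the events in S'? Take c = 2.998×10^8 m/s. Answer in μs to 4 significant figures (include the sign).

Δt' ≈ -27.74 μs

γ = 1/√(1 − 0.6868²) = 1.37581
Δt' = γ(Δt − vΔx/c²) = 1.37581 × (5.038 μs − 0.6868×11000 m / (2.998×10^8 m/s))
= 1.37581 × (-20.1615 μs) = -27.74 μs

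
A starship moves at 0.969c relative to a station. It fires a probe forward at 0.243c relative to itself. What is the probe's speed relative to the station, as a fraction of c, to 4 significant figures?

Relativistic velocity addition: u = (u' + v)/(1 + u'v/c²)
= (0.243 + 0.969)/(1 + 0.243×0.969) = 1.212/1.23547 = 0.9810

u ≈ 0.9810c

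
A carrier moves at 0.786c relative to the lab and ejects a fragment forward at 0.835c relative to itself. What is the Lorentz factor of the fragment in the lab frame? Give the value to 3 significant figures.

u_lab = (0.835 + 0.786)/(1 + 0.835×0.786) = 1.621/1.65631 = 0.978682
γ = 1/√(1 − 0.978682²) = 4.87

γ ≈ 4.87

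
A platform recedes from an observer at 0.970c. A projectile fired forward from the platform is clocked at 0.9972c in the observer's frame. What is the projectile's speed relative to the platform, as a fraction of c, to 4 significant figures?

u' ≈ 0.8314c

Inverse velocity addition: u' = (u − v)/(1 − uv/c²)
= (0.9972 − 0.970)/(1 − 0.9972×0.970) = 0.02720/0.0327160 = 0.8314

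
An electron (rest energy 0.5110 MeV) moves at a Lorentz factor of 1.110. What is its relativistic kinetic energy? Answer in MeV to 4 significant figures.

K ≈ 0.05621 MeV

γ = 1.110 (given)
K = (γ − 1)m₀c² = (1.110 − 1) × 0.5110 MeV = 0.110000 × 0.5110 MeV = 0.05621 MeV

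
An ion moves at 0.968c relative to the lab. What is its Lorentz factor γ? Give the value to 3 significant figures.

γ ≈ 3.98

γ = 1/√(1 − β²) = 1/√(1 − 0.968²) = 1/√(0.062976) = 3.98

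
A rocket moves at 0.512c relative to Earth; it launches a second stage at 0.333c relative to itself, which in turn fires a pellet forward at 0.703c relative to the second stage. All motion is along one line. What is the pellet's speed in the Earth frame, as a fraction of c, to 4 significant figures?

u ≈ 0.9452c

Compose boost 2: (0.333 + 0.512)/(1 + 0.333×0.512) = 0.8450/1.17050 = 0.721916
Compose boost 3: (0.703 + 0.721916)/(1 + 0.703×0.721916) = 1.42492/1.50751 = 0.9452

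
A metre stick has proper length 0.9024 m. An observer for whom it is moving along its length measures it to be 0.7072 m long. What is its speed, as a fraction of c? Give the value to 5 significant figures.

β ≈ 0.62115

γ = L₀/L = 0.9024/0.7072 = 1.276018
β = √(1 − 1/γ²) = 0.62115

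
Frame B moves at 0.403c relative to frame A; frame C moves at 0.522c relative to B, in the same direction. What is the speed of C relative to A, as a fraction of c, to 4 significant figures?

u ≈ 0.7642c

Compose boost 2: (0.522 + 0.403)/(1 + 0.522×0.403) = 0.9250/1.21037 = 0.7642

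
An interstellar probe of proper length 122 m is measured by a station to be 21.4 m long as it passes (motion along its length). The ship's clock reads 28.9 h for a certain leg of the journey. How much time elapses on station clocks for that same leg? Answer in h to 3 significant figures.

Length contraction ⇒ γ = L₀/L = 122/21.4 = 5.7009
Time dilation: Δt = γτ₀ = 5.7009 × 28.9 h = 165 h

Δt ≈ 165 h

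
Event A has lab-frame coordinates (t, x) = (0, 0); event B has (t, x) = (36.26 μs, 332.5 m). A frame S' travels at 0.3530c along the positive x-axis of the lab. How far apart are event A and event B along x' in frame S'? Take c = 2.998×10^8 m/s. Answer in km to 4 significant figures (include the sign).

Δx' ≈ -3.746 km

γ = 1/√(1 − 0.3530²) = 1.06881
Δx' = γ(Δx − vΔt) = 1.06881 × (332.5 m − 0.3530×(2.998×10^8 m/s)×36.26×10^-6 s)
= 1.06881 × (-3504.87 m) = -3.746 km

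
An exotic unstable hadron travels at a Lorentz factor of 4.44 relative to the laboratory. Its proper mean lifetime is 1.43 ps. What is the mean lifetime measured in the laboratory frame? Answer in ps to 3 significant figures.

Δt ≈ 6.35 ps

γ = 4.44 (given)
Time dilation: Δt = γτ₀ = 4.44 × 1.43 ps = 6.35 ps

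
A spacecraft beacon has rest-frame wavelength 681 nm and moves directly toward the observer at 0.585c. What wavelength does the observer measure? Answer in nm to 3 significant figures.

λ_obs ≈ 348 nm

Relativistic Doppler: λ_obs = λ_src √((1−β)/(1+β))
= 681 × √(0.41500/1.5850) = 681 × 0.51169 = 348 nm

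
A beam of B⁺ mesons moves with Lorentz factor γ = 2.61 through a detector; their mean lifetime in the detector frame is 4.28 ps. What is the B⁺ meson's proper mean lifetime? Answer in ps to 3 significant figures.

γ = 2.61 (given)
Proper time: τ₀ = Δt/γ = 4.28/2.61 = 1.64 ps

τ₀ ≈ 1.64 ps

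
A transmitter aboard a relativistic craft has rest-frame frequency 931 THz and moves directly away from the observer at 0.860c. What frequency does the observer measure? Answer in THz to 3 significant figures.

f_obs ≈ 255 THz

Relativistic Doppler: f_obs = f_src √((1−β)/(1+β))
= 931 × √(0.14000/1.8600) = 931 × 0.27435 = 255 THz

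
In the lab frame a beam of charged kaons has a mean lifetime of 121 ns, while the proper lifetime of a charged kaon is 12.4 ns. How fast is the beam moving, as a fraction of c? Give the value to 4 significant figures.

β ≈ 0.9947

γ = Δt/τ₀ = 121/12.4 = 9.75806
β = √(1 − 1/γ²) = √(1 − 1/9.75806²) = 0.9947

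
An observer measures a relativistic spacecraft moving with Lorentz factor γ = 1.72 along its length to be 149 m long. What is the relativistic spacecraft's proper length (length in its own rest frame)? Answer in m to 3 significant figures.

L₀ ≈ 256 m

γ = 1.72 (given)
L₀ = γL = 1.72 × 149 = 256 m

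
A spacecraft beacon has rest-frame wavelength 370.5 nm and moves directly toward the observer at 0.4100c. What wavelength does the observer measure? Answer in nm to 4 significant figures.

Relativistic Doppler: λ_obs = λ_src √((1−β)/(1+β))
= 370.5 × √(0.590000/1.41000) = 370.5 × 0.646869 = 239.7 nm

λ_obs ≈ 239.7 nm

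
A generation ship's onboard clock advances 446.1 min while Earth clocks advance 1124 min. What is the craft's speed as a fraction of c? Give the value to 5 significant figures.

γ = Δt/τ₀ = 1124/446.1 = 2.519614
β = √(1 − 1/γ²) = √(1 − 1/2.519614²) = 0.91787

β ≈ 0.91787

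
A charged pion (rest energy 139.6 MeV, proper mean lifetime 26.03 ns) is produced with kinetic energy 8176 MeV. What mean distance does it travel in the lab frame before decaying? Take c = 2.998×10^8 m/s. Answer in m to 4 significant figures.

d ≈ 464.8 m

γ = 1 + K/(m₀c²) = 1 + 8176/139.6 = 59.5673
β = √(1 − 1/γ²) = 0.999859
Dilated lifetime: γτ₀ = 59.5673 × 26.03 ns = 1550.54 ns
d = βc·γτ₀ = 0.999859 × (2.998×10^8 m/s) × 1.55054×10^-6 s = 464.8 m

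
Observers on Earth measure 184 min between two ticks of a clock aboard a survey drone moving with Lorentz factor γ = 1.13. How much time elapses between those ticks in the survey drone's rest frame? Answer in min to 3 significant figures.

τ₀ ≈ 163 min

γ = 1.13 (given)
Proper time: τ₀ = Δt/γ = 184/1.13 = 163 min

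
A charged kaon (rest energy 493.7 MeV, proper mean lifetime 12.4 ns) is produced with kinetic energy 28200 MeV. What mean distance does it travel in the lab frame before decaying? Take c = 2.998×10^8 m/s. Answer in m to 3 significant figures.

d ≈ 216 m

γ = 1 + K/(m₀c²) = 1 + 28200/493.7 = 58.120
β = √(1 − 1/γ²) = 0.99985
Dilated lifetime: γτ₀ = 58.120 × 12.4 ns = 720.68 ns
d = βc·γτ₀ = 0.99985 × (2.998×10^8 m/s) × 7.2068×10^-7 s = 216 m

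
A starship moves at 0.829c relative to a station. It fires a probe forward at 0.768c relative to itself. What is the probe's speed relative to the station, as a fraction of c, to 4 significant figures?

Relativistic velocity addition: u = (u' + v)/(1 + u'v/c²)
= (0.768 + 0.829)/(1 + 0.768×0.829) = 1.597/1.63667 = 0.9758

u ≈ 0.9758c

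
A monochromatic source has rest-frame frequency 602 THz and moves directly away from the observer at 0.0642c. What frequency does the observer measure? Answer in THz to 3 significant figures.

Relativistic Doppler: f_obs = f_src √((1−β)/(1+β))
= 602 × √(0.93580/1.0642) = 602 × 0.93773 = 565 THz

f_obs ≈ 565 THz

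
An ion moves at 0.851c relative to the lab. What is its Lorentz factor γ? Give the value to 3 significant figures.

γ ≈ 1.90

γ = 1/√(1 − β²) = 1/√(1 − 0.851²) = 1/√(0.27580) = 1.90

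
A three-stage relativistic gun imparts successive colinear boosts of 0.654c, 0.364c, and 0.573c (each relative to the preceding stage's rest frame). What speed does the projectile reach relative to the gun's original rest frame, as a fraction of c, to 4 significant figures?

Compose boost 2: (0.364 + 0.654)/(1 + 0.364×0.654) = 1.018/1.23806 = 0.822257
Compose boost 3: (0.573 + 0.822257)/(1 + 0.573×0.822257) = 1.39526/1.47115 = 0.9484

u ≈ 0.9484c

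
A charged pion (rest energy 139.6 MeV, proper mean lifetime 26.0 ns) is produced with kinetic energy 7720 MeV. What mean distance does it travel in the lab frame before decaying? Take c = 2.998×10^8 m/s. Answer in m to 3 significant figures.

d ≈ 439 m

γ = 1 + K/(m₀c²) = 1 + 7720/139.6 = 56.301
β = √(1 − 1/γ²) = 0.99984
Dilated lifetime: γτ₀ = 56.301 × 26.0 ns = 1463.8 ns
d = βc·γτ₀ = 0.99984 × (2.998×10^8 m/s) × 1.4638×10^-6 s = 439 m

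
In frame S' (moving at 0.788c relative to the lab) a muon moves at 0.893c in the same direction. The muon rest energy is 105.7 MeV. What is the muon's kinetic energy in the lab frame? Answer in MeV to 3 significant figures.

u_lab = (0.893 + 0.788)/(1 + 0.893×0.788) = 0.986685
γ = 1/√(1 − 0.986685²) = 6.1485
K = (γ − 1)m₀c² = (6.1485 − 1) × 105.7 = 5.1485 × 105.7 = 544 MeV

K ≈ 544 MeV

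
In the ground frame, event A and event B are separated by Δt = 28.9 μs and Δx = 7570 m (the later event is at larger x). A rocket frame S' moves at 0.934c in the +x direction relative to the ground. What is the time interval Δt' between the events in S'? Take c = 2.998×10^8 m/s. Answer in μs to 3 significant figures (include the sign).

Δt' ≈ 14.9 μs

γ = 1/√(1 − 0.934²) = 2.7990
Δt' = γ(Δt − vΔx/c²) = 2.7990 × (28.9 μs − 0.934×7570 m / (2.998×10^8 m/s))
= 2.7990 × (5.3163 μs) = 14.9 μs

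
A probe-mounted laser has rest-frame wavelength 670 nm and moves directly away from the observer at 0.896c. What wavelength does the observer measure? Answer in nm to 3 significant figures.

Relativistic Doppler: λ_obs = λ_src √((1+β)/(1−β))
= 670 × √(1.8960/0.10400) = 670 × 4.2698 = 2860 nm

λ_obs ≈ 2860 nm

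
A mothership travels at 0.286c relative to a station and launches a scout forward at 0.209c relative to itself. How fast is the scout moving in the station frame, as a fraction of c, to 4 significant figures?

u ≈ 0.4671c

Compose boost 2: (0.209 + 0.286)/(1 + 0.209×0.286) = 0.4950/1.05977 = 0.4671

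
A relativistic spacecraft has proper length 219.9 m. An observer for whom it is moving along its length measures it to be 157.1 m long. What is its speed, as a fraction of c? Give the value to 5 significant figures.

β ≈ 0.69972

γ = L₀/L = 219.9/157.1 = 1.399745
β = √(1 − 1/γ²) = 0.69972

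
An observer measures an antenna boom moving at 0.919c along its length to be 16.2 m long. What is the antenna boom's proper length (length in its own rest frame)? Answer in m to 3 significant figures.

γ = 1/√(1 − 0.919²) = 2.5364
L₀ = γL = 2.5364 × 16.2 = 41.1 m

L₀ ≈ 41.1 m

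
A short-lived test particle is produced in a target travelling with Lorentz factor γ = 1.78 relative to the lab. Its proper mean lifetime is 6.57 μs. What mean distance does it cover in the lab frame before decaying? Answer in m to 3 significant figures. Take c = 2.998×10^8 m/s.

β = √(1 − 1/γ²) = √(1 − 1/1.78²) = 0.82727
Dilated lifetime: Δt = γτ₀ = 1.78 × 6.57 μs = 11.695 μs
d = vΔt = 0.82727c × 11.695 μs = 2.4802×10^8 m/s × 1.1695×10^-5 s = 2900 m

d ≈ 2900 m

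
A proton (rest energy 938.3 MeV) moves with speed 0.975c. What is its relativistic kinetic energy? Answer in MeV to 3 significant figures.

γ = 1/√(1 − 0.975²) = 4.5004
K = (γ − 1)m₀c² = (4.5004 − 1) × 938.3 MeV = 3.5004 × 938.3 MeV = 3280 MeV

K ≈ 3280 MeV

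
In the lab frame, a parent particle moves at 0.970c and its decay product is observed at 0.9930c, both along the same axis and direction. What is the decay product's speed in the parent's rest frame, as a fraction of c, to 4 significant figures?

u' ≈ 0.6252c

Inverse velocity addition: u' = (u − v)/(1 − uv/c²)
= (0.9930 − 0.970)/(1 − 0.9930×0.970) = 0.02300/0.0367900 = 0.6252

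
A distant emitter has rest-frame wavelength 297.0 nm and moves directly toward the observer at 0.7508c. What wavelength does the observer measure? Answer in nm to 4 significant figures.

λ_obs ≈ 112.1 nm

Relativistic Doppler: λ_obs = λ_src √((1−β)/(1+β))
= 297.0 × √(0.249200/1.75080) = 297.0 × 0.377273 = 112.1 nm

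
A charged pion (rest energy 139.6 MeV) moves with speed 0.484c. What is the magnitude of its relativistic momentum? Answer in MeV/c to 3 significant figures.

γ = 1/√(1 − 0.484²) = 1.1428
p = γβm₀c = 1.1428 × 0.484 × 139.6 MeV/c = 77.2 MeV/c

p ≈ 77.2 MeV/c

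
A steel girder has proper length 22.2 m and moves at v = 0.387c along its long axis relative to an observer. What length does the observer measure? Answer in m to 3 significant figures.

L ≈ 20.5 m

γ = 1/√(1 − 0.387²) = 1.0845
Length contraction: L = L₀/γ = 22.2/1.0845 = 20.5 m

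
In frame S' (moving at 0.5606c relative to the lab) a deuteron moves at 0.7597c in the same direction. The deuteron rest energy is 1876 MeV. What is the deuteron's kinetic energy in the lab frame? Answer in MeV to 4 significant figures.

K ≈ 3092 MeV

u_lab = (0.7597 + 0.5606)/(1 + 0.7597×0.5606) = 0.9259494
γ = 1/√(1 − 0.9259494²) = 2.64797
K = (γ − 1)m₀c² = (2.64797 − 1) × 1876 = 1.64797 × 1876 = 3092 MeV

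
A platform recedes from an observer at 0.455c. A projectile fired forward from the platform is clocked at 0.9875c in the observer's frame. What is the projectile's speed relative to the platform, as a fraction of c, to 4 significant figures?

u' ≈ 0.9670c

Inverse velocity addition: u' = (u − v)/(1 − uv/c²)
= (0.9875 − 0.455)/(1 − 0.9875×0.455) = 0.5325/0.550687 = 0.9670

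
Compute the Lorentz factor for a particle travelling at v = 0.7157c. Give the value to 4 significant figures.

γ = 1/√(1 − β²) = 1/√(1 − 0.7157²) = 1/√(0.487774) = 1.432

γ ≈ 1.432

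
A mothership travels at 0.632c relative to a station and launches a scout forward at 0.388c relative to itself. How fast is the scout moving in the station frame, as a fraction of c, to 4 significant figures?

Compose boost 2: (0.388 + 0.632)/(1 + 0.388×0.632) = 1.020/1.24522 = 0.8191

u ≈ 0.8191c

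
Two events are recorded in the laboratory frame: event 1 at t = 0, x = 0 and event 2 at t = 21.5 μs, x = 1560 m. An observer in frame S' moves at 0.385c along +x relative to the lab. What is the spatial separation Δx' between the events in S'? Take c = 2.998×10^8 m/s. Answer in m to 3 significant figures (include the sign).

γ = 1/√(1 − 0.385²) = 1.0835
Δx' = γ(Δx − vΔt) = 1.0835 × (1560 m − 0.385×(2.998×10^8 m/s)×21.5×10^-6 s)
= 1.0835 × (-921.59 m) = -999 m

Δx' ≈ -999 m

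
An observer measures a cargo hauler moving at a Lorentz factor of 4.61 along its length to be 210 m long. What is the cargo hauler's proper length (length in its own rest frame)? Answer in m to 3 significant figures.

γ = 4.61 (given)
L₀ = γL = 4.61 × 210 = 968 m

L₀ ≈ 968 m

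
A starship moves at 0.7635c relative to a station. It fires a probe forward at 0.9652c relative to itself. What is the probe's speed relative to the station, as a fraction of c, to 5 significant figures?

Relativistic velocity addition: u = (u' + v)/(1 + u'v/c²)
= (0.9652 + 0.7635)/(1 + 0.9652×0.7635) = 1.7287/1.736930 = 0.99526

u ≈ 0.99526c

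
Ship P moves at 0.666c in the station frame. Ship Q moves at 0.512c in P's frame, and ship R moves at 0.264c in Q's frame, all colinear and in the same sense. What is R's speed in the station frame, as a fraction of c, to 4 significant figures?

u ≈ 0.9274c

Compose boost 2: (0.512 + 0.666)/(1 + 0.512×0.666) = 1.178/1.34099 = 0.878454
Compose boost 3: (0.264 + 0.878454)/(1 + 0.264×0.878454) = 1.14245/1.23191 = 0.9274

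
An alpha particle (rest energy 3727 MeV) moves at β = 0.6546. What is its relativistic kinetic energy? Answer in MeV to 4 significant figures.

γ = 1/√(1 − 0.6546²) = 1.32279
K = (γ − 1)m₀c² = (1.32279 − 1) × 3727 MeV = 0.322794 × 3727 MeV = 1203 MeV

K ≈ 1203 MeV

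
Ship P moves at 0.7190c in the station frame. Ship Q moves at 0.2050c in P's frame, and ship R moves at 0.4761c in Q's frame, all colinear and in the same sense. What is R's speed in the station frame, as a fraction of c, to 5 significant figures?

u ≈ 0.92627c

Compose boost 2: (0.2050 + 0.7190)/(1 + 0.2050×0.7190) = 0.92400/1.147395 = 0.8053024
Compose boost 3: (0.4761 + 0.8053024)/(1 + 0.4761×0.8053024) = 1.281402/1.383404 = 0.92627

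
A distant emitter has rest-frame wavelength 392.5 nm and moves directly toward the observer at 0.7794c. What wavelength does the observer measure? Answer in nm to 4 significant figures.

Relativistic Doppler: λ_obs = λ_src √((1−β)/(1+β))
= 392.5 × √(0.220600/1.77940) = 392.5 × 0.352100 = 138.2 nm

λ_obs ≈ 138.2 nm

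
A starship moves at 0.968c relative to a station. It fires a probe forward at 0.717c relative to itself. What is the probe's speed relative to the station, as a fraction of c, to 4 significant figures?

u ≈ 0.9947c

Relativistic velocity addition: u = (u' + v)/(1 + u'v/c²)
= (0.717 + 0.968)/(1 + 0.717×0.968) = 1.685/1.69406 = 0.9947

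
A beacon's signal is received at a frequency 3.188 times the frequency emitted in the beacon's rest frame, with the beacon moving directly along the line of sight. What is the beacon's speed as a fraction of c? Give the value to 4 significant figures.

β ≈ 0.8208

f_obs/f_src = √((1+β)/(1−β)) = 3.188  ⇒  (1+β)/(1−β) = 10.1633
β = |1 − D²|/(1 + D²) = |1 − 10.1633|/(1 + 10.1633) = 0.8208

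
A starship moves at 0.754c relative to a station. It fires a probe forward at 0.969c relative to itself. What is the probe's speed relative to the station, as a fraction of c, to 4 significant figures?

u ≈ 0.9956c

Relativistic velocity addition: u = (u' + v)/(1 + u'v/c²)
= (0.969 + 0.754)/(1 + 0.969×0.754) = 1.723/1.73063 = 0.9956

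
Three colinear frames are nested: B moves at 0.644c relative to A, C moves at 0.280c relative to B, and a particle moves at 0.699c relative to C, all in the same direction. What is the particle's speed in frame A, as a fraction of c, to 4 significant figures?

u ≈ 0.9578c

Compose boost 2: (0.280 + 0.644)/(1 + 0.280×0.644) = 0.9240/1.18032 = 0.782839
Compose boost 3: (0.699 + 0.782839)/(1 + 0.699×0.782839) = 1.48184/1.54720 = 0.9578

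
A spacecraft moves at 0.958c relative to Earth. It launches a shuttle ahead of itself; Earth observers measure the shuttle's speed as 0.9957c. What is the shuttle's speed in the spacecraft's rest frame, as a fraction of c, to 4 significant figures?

u' ≈ 0.8174c

Inverse velocity addition: u' = (u − v)/(1 − uv/c²)
= (0.9957 − 0.958)/(1 − 0.9957×0.958) = 0.03770/0.0461194 = 0.8174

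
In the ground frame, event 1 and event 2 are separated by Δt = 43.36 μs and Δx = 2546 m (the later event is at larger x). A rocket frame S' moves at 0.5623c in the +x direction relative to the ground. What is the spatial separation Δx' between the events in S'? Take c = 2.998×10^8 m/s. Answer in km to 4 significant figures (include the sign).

γ = 1/√(1 − 0.5623²) = 1.20929
Δx' = γ(Δx − vΔt) = 1.20929 × (2546 m − 0.5623×(2.998×10^8 m/s)×43.36×10^-6 s)
= 1.20929 × (-4763.52 m) = -5.760 km

Δx' ≈ -5.760 km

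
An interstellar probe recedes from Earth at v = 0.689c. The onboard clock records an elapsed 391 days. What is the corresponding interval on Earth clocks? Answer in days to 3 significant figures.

Δt ≈ 539 days

γ = 1/√(1 − 0.689²) = 1.3798
Time dilation: Δt = γτ₀ = 1.3798 × 391 days = 539 days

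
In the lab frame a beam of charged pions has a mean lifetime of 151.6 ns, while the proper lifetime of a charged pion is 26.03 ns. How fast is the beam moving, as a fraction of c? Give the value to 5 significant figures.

γ = Δt/τ₀ = 151.6/26.03 = 5.824049
β = √(1 − 1/γ²) = √(1 − 1/5.824049²) = 0.98515

β ≈ 0.98515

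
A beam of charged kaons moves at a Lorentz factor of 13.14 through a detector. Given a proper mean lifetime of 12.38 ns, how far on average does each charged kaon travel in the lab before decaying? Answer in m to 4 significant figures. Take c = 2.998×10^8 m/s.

β = √(1 − 1/γ²) = √(1 − 1/13.14²) = 0.997100
Dilated lifetime: Δt = γτ₀ = 13.14 × 12.38 ns = 162.673 ns
d = vΔt = 0.997100c × 162.673 ns = 2.98931×10^8 m/s × 1.62673×10^-7 s = 48.63 m

d ≈ 48.63 m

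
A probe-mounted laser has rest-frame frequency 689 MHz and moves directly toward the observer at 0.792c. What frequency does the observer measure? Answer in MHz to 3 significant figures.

Relativistic Doppler: f_obs = f_src √((1+β)/(1−β))
= 689 × √(1.7920/0.20800) = 689 × 2.9352 = 2020 MHz

f_obs ≈ 2020 MHz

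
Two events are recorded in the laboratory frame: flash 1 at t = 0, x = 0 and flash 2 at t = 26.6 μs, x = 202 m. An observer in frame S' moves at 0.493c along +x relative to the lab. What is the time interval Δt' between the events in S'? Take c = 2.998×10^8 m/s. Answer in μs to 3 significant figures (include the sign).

γ = 1/√(1 − 0.493²) = 1.1494
Δt' = γ(Δt − vΔx/c²) = 1.1494 × (26.6 μs − 0.493×202 m / (2.998×10^8 m/s))
= 1.1494 × (26.268 μs) = 30.2 μs

Δt' ≈ 30.2 μs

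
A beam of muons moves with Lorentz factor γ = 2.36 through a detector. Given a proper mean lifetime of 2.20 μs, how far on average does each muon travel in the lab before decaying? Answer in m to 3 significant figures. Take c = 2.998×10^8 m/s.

d ≈ 1410 m

β = √(1 − 1/γ²) = √(1 − 1/2.36²) = 0.90579
Dilated lifetime: Δt = γτ₀ = 2.36 × 2.20 μs = 5.1920 μs
d = vΔt = 0.90579c × 5.1920 μs = 2.7156×10^8 m/s × 5.1920×10^-6 s = 1410 m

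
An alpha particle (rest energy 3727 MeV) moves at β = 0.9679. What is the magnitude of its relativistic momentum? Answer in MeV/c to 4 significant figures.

p ≈ 14350 MeV/c

γ = 1/√(1 − 0.9679²) = 3.97874
p = γβm₀c = 3.97874 × 0.9679 × 3727 MeV/c = 14350 MeV/c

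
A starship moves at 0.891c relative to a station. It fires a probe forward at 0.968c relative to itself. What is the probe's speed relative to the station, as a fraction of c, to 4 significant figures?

u ≈ 0.9981c

Relativistic velocity addition: u = (u' + v)/(1 + u'v/c²)
= (0.968 + 0.891)/(1 + 0.968×0.891) = 1.859/1.86249 = 0.9981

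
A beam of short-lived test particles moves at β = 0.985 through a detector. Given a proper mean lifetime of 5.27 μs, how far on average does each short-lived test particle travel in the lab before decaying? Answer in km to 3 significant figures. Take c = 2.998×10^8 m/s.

d ≈ 9.02 km

γ = 1/√(1 − 0.985²) = 5.7953
Dilated lifetime: Δt = γτ₀ = 5.7953 × 5.27 μs = 30.541 μs
d = vΔt = 0.985c × 30.541 μs = 2.9530×10^8 m/s × 3.0541×10^-5 s = 9.02 km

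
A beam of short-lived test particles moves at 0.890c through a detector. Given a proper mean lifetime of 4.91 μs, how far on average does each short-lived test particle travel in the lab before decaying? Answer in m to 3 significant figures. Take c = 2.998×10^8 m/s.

γ = 1/√(1 − 0.890²) = 2.1932
Dilated lifetime: Δt = γτ₀ = 2.1932 × 4.91 μs = 10.768 μs
d = vΔt = 0.890c × 10.768 μs = 2.6682×10^8 m/s × 1.0768×10^-5 s = 2870 m

d ≈ 2870 m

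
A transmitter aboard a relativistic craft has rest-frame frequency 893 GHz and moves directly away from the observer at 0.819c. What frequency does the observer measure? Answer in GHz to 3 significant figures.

Relativistic Doppler: f_obs = f_src √((1−β)/(1+β))
= 893 × √(0.18100/1.8190) = 893 × 0.31544 = 282 GHz

f_obs ≈ 282 GHz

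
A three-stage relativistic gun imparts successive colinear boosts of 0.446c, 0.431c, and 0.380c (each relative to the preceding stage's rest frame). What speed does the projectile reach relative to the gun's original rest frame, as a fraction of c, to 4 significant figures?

Compose boost 2: (0.431 + 0.446)/(1 + 0.431×0.446) = 0.8770/1.19223 = 0.735599
Compose boost 3: (0.380 + 0.735599)/(1 + 0.380×0.735599) = 1.11560/1.27953 = 0.8719

u ≈ 0.8719c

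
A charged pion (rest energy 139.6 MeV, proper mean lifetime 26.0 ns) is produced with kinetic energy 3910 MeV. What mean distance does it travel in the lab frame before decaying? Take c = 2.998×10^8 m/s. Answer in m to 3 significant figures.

γ = 1 + K/(m₀c²) = 1 + 3910/139.6 = 29.009
β = √(1 − 1/γ²) = 0.99941
Dilated lifetime: γτ₀ = 29.009 × 26.0 ns = 754.22 ns
d = βc·γτ₀ = 0.99941 × (2.998×10^8 m/s) × 7.5422×10^-7 s = 226 m

d ≈ 226 m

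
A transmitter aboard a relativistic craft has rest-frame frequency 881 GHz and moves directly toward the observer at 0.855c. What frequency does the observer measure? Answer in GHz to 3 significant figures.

f_obs ≈ 3150 GHz

Relativistic Doppler: f_obs = f_src √((1+β)/(1−β))
= 881 × √(1.8550/0.14500) = 881 × 3.5767 = 3150 GHz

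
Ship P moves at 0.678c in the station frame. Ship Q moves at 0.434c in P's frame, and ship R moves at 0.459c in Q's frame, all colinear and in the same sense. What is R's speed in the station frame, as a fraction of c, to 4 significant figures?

Compose boost 2: (0.434 + 0.678)/(1 + 0.434×0.678) = 1.112/1.29425 = 0.859184
Compose boost 3: (0.459 + 0.859184)/(1 + 0.459×0.859184) = 1.31818/1.39437 = 0.9454

u ≈ 0.9454c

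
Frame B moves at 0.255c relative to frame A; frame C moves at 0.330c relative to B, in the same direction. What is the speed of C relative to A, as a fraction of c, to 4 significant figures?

u ≈ 0.5396c

Compose boost 2: (0.330 + 0.255)/(1 + 0.330×0.255) = 0.5850/1.08415 = 0.5396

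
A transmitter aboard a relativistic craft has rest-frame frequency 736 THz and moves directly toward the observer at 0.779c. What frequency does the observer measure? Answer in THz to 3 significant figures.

Relativistic Doppler: f_obs = f_src √((1+β)/(1−β))
= 736 × √(1.7790/0.22100) = 736 × 2.8372 = 2090 THz

f_obs ≈ 2090 THz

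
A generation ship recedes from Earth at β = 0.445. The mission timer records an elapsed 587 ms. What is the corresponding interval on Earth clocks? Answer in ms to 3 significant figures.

γ = 1/√(1 − 0.445²) = 1.1167
Time dilation: Δt = γτ₀ = 1.1167 × 587 ms = 655 ms

Δt ≈ 655 ms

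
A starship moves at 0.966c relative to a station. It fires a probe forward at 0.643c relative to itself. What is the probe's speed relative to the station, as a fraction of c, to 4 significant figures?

u ≈ 0.9925c

Relativistic velocity addition: u = (u' + v)/(1 + u'v/c²)
= (0.643 + 0.966)/(1 + 0.643×0.966) = 1.609/1.62114 = 0.9925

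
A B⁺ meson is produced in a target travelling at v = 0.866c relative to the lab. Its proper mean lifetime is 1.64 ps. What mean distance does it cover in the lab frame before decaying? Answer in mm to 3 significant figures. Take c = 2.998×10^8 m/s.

d ≈ 0.852 mm

γ = 1/√(1 − 0.866²) = 1.9998
Dilated lifetime: Δt = γτ₀ = 1.9998 × 1.64 ps = 3.2797 ps
d = vΔt = 0.866c × 3.2797 ps = 2.5963×10^8 m/s × 3.2797×10^-12 s = 0.852 mm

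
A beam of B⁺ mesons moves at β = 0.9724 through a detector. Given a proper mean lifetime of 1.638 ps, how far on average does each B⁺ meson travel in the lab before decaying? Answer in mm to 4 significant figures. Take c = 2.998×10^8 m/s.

d ≈ 2.047 mm

γ = 1/√(1 − 0.9724²) = 4.28596
Dilated lifetime: Δt = γτ₀ = 4.28596 × 1.638 ps = 7.02040 ps
d = vΔt = 0.9724c × 7.02040 ps = 2.91526×10^8 m/s × 7.02040×10^-12 s = 2.047 mm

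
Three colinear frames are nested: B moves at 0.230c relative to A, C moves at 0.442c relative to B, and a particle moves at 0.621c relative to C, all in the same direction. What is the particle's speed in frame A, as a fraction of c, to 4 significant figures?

Compose boost 2: (0.442 + 0.230)/(1 + 0.442×0.230) = 0.6720/1.10166 = 0.609989
Compose boost 3: (0.621 + 0.609989)/(1 + 0.621×0.609989) = 1.23099/1.37880 = 0.8928

u ≈ 0.8928c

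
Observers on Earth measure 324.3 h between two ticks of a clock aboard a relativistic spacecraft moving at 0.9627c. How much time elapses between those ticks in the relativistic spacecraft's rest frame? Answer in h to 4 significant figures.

γ = 1/√(1 − 0.9627²) = 3.69589
Proper time: τ₀ = Δt/γ = 324.3/3.69589 = 87.75 h

τ₀ ≈ 87.75 h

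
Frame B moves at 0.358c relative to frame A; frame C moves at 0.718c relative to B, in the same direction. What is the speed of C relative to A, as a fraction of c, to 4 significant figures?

u ≈ 0.8560c

Compose boost 2: (0.718 + 0.358)/(1 + 0.718×0.358) = 1.076/1.25704 = 0.8560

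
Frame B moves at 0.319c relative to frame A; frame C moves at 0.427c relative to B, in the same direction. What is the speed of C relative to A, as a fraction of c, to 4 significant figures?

Compose boost 2: (0.427 + 0.319)/(1 + 0.427×0.319) = 0.7460/1.13621 = 0.6566

u ≈ 0.6566c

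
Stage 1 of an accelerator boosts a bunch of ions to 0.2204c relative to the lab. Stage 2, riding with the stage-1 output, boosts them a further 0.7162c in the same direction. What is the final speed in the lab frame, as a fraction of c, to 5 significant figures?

Compose boost 2: (0.7162 + 0.2204)/(1 + 0.7162×0.2204) = 0.93660/1.157850 = 0.80891

u ≈ 0.80891c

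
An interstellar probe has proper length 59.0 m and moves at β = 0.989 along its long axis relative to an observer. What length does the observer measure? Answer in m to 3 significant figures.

γ = 1/√(1 − 0.989²) = 6.7606
Length contraction: L = L₀/γ = 59.0/6.7606 = 8.73 m

L ≈ 8.73 m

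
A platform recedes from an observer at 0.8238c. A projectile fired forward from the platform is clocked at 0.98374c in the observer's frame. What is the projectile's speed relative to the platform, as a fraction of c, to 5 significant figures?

u' ≈ 0.84359c

Inverse velocity addition: u' = (u − v)/(1 − uv/c²)
= (0.98374 − 0.8238)/(1 − 0.98374×0.8238) = 0.15994/0.1895950 = 0.84359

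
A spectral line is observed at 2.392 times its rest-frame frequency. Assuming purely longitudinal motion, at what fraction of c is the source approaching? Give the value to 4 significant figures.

β ≈ 0.7025

f_obs/f_src = √((1+β)/(1−β)) = 2.392  ⇒  (1+β)/(1−β) = 5.72166
β = |1 − D²|/(1 + D²) = |1 − 5.72166|/(1 + 5.72166) = 0.7025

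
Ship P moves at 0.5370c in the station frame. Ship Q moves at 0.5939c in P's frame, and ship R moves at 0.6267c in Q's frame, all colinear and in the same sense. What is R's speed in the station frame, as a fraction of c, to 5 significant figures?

u ≈ 0.96538c

Compose boost 2: (0.5939 + 0.5370)/(1 + 0.5939×0.5370) = 1.1309/1.318924 = 0.8574412
Compose boost 3: (0.6267 + 0.8574412)/(1 + 0.6267×0.8574412) = 1.484141/1.537358 = 0.96538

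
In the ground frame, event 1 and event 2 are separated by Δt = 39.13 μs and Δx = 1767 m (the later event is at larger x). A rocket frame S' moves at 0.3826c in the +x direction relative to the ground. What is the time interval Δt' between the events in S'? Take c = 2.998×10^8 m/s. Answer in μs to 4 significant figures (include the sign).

Δt' ≈ 39.91 μs

γ = 1/√(1 − 0.3826²) = 1.08235
Δt' = γ(Δt − vΔx/c²) = 1.08235 × (39.13 μs − 0.3826×1767 m / (2.998×10^8 m/s))
= 1.08235 × (36.8750 μs) = 39.91 μs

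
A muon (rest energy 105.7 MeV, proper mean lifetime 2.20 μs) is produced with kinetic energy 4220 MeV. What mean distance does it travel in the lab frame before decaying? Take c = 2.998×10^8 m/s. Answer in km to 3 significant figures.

d ≈ 27.0 km

γ = 1 + K/(m₀c²) = 1 + 4220/105.7 = 40.924
β = √(1 − 1/γ²) = 0.99970
Dilated lifetime: γτ₀ = 40.924 × 2.20 μs = 90.033 μs
d = βc·γτ₀ = 0.99970 × (2.998×10^8 m/s) × 9.0033×10^-5 s = 27.0 km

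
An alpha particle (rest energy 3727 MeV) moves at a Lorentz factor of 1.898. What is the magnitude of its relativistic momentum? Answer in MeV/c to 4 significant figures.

p ≈ 6012 MeV/c

β = √(1 − 1/γ²) = √(1 − 1/1.898²) = 0.849946
p = γβm₀c = 1.898 × 0.849946 × 3727 MeV/c = 6012 MeV/c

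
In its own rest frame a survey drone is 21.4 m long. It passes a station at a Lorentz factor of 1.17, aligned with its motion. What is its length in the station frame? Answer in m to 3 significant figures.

γ = 1.17 (given)
Length contraction: L = L₀/γ = 21.4/1.17 = 18.3 m

L ≈ 18.3 m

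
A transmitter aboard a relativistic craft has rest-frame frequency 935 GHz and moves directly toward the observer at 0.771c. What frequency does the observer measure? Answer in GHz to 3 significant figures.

f_obs ≈ 2600 GHz

Relativistic Doppler: f_obs = f_src √((1+β)/(1−β))
= 935 × √(1.7710/0.22900) = 935 × 2.7809 = 2600 GHz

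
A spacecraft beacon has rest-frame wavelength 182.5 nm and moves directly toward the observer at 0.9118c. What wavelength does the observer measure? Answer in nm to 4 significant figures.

Relativistic Doppler: λ_obs = λ_src √((1−β)/(1+β))
= 182.5 × √(0.0882000/1.91180) = 182.5 × 0.214790 = 39.20 nm

λ_obs ≈ 39.20 nm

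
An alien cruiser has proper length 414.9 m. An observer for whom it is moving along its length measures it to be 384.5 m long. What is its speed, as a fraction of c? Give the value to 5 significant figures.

β ≈ 0.37573

γ = L₀/L = 414.9/384.5 = 1.079064
β = √(1 − 1/γ²) = 0.37573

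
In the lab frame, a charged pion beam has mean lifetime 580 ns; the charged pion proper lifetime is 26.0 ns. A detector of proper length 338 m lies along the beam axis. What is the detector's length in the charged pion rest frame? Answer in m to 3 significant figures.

L ≈ 15.2 m

Time dilation ⇒ γ = Δt/τ₀ = 580/26.0 = 22.308
Length contraction: L = L₀/γ = 338/22.308 = 15.2 m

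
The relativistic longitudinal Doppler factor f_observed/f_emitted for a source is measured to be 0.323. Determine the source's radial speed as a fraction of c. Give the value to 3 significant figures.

f_obs/f_src = √((1−β)/(1+β)) = 0.323  ⇒  (1−β)/(1+β) = 0.10433
β = |1 − D²|/(1 + D²) = |1 − 0.10433|/(1 + 0.10433) = 0.811

β ≈ 0.811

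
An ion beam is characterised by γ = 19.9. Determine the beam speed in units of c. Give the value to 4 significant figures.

β = √(1 − 1/γ²) = √(1 − 1/19.9²) = √(0.997475) = 0.9987

β ≈ 0.9987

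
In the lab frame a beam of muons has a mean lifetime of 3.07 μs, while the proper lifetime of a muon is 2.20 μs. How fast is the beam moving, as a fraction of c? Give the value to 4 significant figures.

β ≈ 0.6975

γ = Δt/τ₀ = 3.07/2.20 = 1.39545
β = √(1 − 1/γ²) = √(1 − 1/1.39545²) = 0.6975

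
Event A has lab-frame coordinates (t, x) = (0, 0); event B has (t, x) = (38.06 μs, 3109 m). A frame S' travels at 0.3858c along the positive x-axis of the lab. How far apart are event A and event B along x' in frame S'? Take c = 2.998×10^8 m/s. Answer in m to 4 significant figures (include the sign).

Δx' ≈ -1402 m

γ = 1/√(1 − 0.3858²) = 1.08391
Δx' = γ(Δx − vΔt) = 1.08391 × (3109 m − 0.3858×(2.998×10^8 m/s)×38.06×10^-6 s)
= 1.08391 × (-1293.13 m) = -1402 m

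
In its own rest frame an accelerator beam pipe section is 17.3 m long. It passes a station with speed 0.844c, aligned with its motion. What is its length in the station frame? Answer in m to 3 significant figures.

γ = 1/√(1 − 0.844²) = 1.8645
Length contraction: L = L₀/γ = 17.3/1.8645 = 9.28 m

L ≈ 9.28 m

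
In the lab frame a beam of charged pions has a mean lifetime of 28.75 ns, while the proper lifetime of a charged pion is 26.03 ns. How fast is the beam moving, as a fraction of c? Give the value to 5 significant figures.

β ≈ 0.42458

γ = Δt/τ₀ = 28.75/26.03 = 1.104495
β = √(1 − 1/γ²) = √(1 − 1/1.104495²) = 0.42458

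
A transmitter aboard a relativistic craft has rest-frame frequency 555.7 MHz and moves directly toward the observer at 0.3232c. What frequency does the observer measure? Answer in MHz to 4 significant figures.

Relativistic Doppler: f_obs = f_src √((1+β)/(1−β))
= 555.7 × √(1.32320/0.676800) = 555.7 × 1.39824 = 777.0 MHz

f_obs ≈ 777.0 MHz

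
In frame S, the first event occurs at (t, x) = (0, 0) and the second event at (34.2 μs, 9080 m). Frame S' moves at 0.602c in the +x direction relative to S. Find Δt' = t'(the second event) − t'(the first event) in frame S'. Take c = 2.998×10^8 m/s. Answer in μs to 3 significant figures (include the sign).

Δt' ≈ 20.0 μs

γ = 1/√(1 − 0.602²) = 1.2524
Δt' = γ(Δt − vΔx/c²) = 1.2524 × (34.2 μs − 0.602×9080 m / (2.998×10^8 m/s))
= 1.2524 × (15.967 μs) = 20.0 μs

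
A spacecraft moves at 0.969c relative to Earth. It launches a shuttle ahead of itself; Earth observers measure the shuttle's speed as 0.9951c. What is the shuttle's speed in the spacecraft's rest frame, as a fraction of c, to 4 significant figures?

u' ≈ 0.7301c

Inverse velocity addition: u' = (u − v)/(1 − uv/c²)
= (0.9951 − 0.969)/(1 − 0.9951×0.969) = 0.02610/0.0357481 = 0.7301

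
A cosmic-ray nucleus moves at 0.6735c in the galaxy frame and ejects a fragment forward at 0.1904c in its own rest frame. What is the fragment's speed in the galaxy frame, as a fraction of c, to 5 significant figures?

Compose boost 2: (0.1904 + 0.6735)/(1 + 0.1904×0.6735) = 0.86390/1.128234 = 0.76571

u ≈ 0.76571c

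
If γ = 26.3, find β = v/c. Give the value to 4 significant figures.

β ≈ 0.9993

β = √(1 − 1/γ²) = √(1 − 1/26.3²) = √(0.998554) = 0.9993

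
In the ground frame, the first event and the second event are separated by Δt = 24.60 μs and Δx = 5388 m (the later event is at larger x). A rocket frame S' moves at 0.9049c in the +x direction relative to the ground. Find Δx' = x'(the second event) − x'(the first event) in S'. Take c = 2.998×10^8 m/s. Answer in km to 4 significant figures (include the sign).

Δx' ≈ -3.021 km

γ = 1/√(1 − 0.9049²) = 2.34949
Δx' = γ(Δx − vΔt) = 2.34949 × (5388 m − 0.9049×(2.998×10^8 m/s)×24.60×10^-6 s)
= 2.34949 × (-1285.71 m) = -3.021 km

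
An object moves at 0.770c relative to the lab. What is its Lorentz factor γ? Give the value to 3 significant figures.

γ ≈ 1.57

γ = 1/√(1 − β²) = 1/√(1 − 0.770²) = 1/√(0.40710) = 1.57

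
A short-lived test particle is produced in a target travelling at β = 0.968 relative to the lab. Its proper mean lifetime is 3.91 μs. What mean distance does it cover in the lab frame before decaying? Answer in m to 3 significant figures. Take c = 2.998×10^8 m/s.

γ = 1/√(1 − 0.968²) = 3.9849
Dilated lifetime: Δt = γτ₀ = 3.9849 × 3.91 μs = 15.581 μs
d = vΔt = 0.968c × 15.581 μs = 2.9021×10^8 m/s × 1.5581×10^-5 s = 4520 m

d ≈ 4520 m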